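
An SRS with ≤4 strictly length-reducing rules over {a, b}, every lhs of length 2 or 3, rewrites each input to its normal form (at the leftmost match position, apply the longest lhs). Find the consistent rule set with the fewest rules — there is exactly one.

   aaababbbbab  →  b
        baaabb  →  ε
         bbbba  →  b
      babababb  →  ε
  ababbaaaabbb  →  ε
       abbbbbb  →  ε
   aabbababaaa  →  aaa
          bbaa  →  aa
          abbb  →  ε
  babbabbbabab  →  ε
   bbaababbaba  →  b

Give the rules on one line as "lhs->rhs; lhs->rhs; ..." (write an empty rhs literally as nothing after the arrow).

  | aaababbbbab => aababbbbab => ababbbbab => babbbbab => bbbbbab => bbab => ab => b
  | baaabb => baabb => babb => bbb => ε
  | bbbba => ba => b
  | babababb => bbababb => ababb => babb => bbb => ε

ab->b; ba->b; bb->; bbb->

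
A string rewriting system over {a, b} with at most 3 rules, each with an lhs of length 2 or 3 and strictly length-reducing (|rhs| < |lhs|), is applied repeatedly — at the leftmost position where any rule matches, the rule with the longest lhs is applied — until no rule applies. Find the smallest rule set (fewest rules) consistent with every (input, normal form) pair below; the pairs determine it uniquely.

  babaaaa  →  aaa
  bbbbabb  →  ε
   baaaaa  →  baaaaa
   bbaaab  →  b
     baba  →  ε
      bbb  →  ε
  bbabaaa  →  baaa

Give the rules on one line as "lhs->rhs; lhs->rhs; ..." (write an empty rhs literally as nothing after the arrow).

ab->b; bba->; bbb->

  | babaaaa => bbaaaa => aaa
  | bbbbabb => babb => bbb => ε
  | baaaaa
  | bbaaab => aab => ab => b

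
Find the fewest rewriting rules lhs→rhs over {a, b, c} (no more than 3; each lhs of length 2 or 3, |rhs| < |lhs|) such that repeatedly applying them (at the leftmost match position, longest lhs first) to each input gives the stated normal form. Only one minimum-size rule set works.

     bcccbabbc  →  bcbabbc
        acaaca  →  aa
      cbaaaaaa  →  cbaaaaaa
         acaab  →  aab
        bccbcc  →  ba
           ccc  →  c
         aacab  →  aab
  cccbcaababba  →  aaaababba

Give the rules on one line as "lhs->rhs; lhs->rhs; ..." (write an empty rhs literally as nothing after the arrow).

  | bcccbabbc => bccbabbc => bcbabbc
  | acaaca => aaca => aa
  | cbaaaaaa
  | acaab => aab

ac->; cbc->aa; cc->c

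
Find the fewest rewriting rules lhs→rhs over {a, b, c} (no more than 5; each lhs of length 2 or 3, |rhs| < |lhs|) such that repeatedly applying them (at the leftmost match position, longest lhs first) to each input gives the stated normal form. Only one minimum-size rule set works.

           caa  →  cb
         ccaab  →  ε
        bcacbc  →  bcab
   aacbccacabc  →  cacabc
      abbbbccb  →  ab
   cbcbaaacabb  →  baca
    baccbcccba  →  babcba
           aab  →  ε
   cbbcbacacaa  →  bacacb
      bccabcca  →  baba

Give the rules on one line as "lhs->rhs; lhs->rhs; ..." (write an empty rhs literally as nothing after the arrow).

aa->b; bb->; cbc->b; cc->

  | caa => cb
  | ccaab => aab => bb => ε
  | bcacbc => bcab
  | aacbccacabc => bcbccacabc => bbcacabc => cacabc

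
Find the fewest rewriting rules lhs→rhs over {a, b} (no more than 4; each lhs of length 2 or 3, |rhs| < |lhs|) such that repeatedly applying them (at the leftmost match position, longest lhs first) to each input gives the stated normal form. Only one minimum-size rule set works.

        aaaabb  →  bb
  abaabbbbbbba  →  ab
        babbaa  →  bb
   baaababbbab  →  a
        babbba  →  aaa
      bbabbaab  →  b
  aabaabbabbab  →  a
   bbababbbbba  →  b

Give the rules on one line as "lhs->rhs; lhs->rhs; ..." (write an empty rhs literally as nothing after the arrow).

aab->ba; ba->; baa->b; bbb->aa

  | aaaabb => aabab => baab => bb
  | abaabbbbbbba => abbbbbbbba => aaabbbbba => ababbbba => abbbba => aaaba => abaa => ab
  | babbaa => bbaa => bb
  | baaababbbab => bababbbab => babbbab => bbbab => aaab => aba => a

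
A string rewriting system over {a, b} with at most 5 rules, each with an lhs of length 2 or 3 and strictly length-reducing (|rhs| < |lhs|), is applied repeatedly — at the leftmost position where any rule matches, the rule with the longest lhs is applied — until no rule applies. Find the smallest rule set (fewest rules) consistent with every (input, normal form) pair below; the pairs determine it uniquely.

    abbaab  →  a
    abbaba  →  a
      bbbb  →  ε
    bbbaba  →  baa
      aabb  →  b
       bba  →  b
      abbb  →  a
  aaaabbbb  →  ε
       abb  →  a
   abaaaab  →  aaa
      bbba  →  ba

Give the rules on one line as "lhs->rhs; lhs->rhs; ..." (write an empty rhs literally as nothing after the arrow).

aab->; ab->a; bb->; bba->b

  | abbaab => abaab => aaab => a
  | abbaba => ababa => aaba => a
  | bbbb => bb => ε
  | bbbaba => baba => baa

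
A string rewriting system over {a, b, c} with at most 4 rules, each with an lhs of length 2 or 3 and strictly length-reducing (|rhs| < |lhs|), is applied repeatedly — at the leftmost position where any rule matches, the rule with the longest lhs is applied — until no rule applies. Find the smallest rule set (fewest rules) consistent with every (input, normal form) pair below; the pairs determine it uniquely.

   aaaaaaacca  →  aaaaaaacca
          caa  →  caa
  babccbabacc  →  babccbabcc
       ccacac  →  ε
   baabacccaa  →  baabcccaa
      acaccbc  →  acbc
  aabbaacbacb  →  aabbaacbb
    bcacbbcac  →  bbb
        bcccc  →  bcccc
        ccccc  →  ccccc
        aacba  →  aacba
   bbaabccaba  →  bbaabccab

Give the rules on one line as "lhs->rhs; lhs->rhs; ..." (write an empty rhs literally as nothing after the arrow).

aba->ab; bac->b; cac->

  | aaaaaaacca
  | caa
  | babccbabacc => babccbabcc
  | ccacac => cac => ε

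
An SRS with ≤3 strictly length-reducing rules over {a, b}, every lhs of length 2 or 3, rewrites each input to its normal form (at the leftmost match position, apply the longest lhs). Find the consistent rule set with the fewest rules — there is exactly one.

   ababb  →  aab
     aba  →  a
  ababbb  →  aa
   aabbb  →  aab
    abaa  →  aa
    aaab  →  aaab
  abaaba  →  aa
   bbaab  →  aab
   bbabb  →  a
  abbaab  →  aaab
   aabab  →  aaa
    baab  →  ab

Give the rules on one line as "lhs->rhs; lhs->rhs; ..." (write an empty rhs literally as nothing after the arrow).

ba->; bab->a; bb->

  | ababb => aab
  | aba => a
  | ababbb => aabb => aa
  | aabbb => aab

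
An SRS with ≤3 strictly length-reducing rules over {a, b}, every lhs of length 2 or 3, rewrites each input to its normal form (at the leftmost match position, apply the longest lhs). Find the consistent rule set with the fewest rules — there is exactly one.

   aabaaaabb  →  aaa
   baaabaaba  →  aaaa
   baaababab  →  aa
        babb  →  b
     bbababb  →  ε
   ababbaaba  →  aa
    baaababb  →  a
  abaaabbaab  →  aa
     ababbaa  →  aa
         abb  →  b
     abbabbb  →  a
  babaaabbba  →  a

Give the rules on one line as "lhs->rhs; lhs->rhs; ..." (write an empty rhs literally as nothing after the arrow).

ab->; ba->a; bb->a

  | aabaaaabb => aaaaabb => aaaab => aaa
  | baaabaaba => aaabaaba => aaaaba => aaaa
  | baaababab => aaababab => aaabab => aaab => aa
  | babb => abb => b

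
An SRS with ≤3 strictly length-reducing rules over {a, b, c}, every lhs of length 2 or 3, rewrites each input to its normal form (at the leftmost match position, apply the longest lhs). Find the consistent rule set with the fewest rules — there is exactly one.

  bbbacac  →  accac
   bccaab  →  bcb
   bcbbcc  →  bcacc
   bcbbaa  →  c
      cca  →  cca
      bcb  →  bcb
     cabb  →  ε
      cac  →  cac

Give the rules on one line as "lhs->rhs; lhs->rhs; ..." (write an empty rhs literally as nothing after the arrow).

ba->c; bb->a; caa->

  | bbbacac => abacac => accac
  | bccaab => bcb
  | bcbbcc => bcacc
  | bcbbaa => bcaaa => ba => c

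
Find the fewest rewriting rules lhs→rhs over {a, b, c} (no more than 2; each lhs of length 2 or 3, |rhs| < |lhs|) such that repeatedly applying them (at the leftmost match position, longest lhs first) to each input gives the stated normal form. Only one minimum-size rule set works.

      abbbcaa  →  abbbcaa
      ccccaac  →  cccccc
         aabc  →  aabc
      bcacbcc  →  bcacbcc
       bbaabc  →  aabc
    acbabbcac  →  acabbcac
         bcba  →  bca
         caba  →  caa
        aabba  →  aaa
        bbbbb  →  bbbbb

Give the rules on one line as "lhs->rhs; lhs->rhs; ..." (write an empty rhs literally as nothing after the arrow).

aac->cc; ba->a

  | abbbcaa
  | ccccaac => cccccc
  | aabc
  | bcacbcc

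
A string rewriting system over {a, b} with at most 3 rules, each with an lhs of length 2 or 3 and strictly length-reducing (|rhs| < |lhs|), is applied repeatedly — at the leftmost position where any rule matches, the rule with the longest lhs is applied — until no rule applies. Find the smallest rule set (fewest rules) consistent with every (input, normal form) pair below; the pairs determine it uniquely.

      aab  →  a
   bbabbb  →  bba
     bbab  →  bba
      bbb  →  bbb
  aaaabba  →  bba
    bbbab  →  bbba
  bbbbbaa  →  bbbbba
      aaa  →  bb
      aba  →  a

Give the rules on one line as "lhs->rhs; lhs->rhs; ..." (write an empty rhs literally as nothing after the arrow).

aa->a; aaa->bb; ab->a

  | aab => ab => a
  | bbabbb => bbabb => bbab => bba
  | bbab => bba
  | bbb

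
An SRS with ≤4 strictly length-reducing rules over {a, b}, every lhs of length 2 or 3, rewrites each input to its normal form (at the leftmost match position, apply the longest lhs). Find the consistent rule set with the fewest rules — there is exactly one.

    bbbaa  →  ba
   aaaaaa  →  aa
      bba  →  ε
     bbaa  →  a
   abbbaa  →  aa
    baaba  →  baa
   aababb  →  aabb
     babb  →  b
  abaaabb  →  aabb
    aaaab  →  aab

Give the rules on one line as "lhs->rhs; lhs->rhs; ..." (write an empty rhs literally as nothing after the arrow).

aaa->aa; aba->aa; bab->; bba->

  | bbbaa => ba
  | aaaaaa => aaaaa => aaaa => aaa => aa
  | bba => ε
  | bbaa => a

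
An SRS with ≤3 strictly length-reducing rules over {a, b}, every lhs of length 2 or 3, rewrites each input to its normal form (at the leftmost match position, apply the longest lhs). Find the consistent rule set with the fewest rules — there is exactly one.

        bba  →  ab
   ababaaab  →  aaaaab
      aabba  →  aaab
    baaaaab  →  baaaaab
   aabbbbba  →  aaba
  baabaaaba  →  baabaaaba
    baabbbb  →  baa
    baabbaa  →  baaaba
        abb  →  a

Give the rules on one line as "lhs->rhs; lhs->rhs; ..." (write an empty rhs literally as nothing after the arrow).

bab->a; bb->; bba->ab

  | bba => ab
  | ababaaab => aaaaab
  | aabba => aaab
  | baaaaab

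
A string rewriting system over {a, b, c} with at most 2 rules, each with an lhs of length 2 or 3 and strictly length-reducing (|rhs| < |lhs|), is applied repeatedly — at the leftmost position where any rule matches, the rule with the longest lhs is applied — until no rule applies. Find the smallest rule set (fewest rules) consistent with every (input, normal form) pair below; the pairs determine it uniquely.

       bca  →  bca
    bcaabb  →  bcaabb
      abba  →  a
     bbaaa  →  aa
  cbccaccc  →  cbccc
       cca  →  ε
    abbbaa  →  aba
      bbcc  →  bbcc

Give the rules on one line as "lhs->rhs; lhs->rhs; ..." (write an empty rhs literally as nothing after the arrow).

  | bca
  | bcaabb
  | abba => a
  | bbaaa => aa

bba->; cca->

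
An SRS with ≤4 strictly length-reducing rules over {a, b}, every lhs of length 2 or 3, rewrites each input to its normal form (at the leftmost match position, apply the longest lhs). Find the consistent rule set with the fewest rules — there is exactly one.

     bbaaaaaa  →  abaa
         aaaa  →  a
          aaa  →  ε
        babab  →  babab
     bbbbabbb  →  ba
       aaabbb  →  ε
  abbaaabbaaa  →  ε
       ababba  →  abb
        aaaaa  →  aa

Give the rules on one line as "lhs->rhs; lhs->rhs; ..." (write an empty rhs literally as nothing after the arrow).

  | bbaaaaaa => abaaaaa => abaa
  | aaaa => a
  | aaa => ε
  | babab

aaa->; aab->b; bba->ab; bbb->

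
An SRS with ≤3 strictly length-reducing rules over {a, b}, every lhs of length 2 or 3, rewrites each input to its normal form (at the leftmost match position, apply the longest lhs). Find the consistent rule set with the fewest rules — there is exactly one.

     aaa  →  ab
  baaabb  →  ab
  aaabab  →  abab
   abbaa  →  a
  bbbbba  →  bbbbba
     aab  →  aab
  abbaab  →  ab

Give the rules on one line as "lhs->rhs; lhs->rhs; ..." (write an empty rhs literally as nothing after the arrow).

aaa->ab; abb->ab; baa->

  | aaa => ab
  | baaabb => abb => ab
  | aaabab => abbab => abab
  | abbaa => abaa => a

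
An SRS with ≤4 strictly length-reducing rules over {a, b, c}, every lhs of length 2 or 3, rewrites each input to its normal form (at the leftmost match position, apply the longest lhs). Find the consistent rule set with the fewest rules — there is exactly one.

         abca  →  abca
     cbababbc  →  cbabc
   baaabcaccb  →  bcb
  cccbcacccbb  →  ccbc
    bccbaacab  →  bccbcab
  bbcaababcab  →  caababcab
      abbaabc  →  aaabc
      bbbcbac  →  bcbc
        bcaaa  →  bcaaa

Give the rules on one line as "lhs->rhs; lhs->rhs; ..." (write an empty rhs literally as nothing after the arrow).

ac->c; bb->; cac->ba

  | abca
  | cbababbc => cbabac => cbabc
  | baaabcaccb => baaabbacb => baaaacb => baaacb => baacb => bacb => bcb
  | cccbcacccbb => cccbbaccbb => cccaccbb => ccbacbb => ccbcbb => ccbc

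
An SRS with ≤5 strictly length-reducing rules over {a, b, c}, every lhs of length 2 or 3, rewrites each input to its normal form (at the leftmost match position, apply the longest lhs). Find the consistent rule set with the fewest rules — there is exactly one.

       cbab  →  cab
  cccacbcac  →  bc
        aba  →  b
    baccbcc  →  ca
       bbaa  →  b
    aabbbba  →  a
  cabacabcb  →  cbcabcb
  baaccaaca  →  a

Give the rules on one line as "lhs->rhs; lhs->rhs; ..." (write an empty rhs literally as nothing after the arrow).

aa->b; ac->; ba->a; cc->a

  | cbab => cab
  | cccacbcac => acacbcac => acbcac => bcac => bc
  | aba => aa => b
  | baccbcc => accbcc => cbcc => cba => ca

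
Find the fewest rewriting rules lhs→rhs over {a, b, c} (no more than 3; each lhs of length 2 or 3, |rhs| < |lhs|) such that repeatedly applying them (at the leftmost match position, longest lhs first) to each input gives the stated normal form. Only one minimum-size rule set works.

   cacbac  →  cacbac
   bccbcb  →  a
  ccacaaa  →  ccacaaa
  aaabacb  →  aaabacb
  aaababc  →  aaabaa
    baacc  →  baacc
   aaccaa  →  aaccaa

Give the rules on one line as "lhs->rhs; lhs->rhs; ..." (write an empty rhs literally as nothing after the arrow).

  | cacbac
  | bccbcb => acbcb => acab => a
  | ccacaaa
  | aaabacb

bc->a; cab->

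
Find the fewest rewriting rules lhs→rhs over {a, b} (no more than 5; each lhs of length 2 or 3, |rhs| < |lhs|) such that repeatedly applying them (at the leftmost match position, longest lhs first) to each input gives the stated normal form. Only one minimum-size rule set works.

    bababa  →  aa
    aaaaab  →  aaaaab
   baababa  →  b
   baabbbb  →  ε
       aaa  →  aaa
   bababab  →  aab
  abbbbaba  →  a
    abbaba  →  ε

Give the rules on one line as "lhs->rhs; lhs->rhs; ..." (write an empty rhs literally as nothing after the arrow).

aba->; abb->; baa->; bb->a

  | bababa => bba => aa
  | aaaaab
  | baababa => baba => b
  | baabbbb => bbbb => abb => ε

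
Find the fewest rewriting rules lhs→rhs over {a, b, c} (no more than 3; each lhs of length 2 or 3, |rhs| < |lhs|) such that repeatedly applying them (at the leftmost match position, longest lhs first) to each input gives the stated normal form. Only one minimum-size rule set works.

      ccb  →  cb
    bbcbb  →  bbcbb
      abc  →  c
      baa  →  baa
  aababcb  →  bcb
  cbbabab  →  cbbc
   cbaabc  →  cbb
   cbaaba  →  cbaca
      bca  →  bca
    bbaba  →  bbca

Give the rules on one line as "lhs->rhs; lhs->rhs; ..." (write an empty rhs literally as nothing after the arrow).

  | ccb => cb
  | bbcbb
  | abc => cc => c
  | baa

ab->c; acc->b; cc->c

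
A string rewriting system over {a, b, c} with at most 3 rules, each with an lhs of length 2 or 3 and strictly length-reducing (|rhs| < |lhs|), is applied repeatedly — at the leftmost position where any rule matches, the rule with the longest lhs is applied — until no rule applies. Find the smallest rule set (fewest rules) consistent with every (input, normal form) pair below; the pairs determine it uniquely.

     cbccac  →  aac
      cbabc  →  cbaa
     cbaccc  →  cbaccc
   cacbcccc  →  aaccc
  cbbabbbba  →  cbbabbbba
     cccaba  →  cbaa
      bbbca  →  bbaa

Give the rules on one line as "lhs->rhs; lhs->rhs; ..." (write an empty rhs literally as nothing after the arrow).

  | cbccac => cacac => bcac => aac
  | cbabc => cbaa
  | cbaccc
  | cacbcccc => bcbcccc => abcccc => aaccc

bc->a; ca->b; cab->aa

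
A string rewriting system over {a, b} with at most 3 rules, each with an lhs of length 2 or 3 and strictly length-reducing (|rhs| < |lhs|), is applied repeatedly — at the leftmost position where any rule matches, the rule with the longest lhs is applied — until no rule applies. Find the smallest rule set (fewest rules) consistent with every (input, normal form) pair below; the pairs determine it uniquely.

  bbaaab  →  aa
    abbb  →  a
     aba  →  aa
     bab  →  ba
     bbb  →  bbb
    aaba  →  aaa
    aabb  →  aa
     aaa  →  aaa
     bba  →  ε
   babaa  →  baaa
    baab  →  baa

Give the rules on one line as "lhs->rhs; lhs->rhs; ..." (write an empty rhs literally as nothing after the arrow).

  | bbaaab => aab => aa
  | abbb => abb => ab => a
  | aba => aa
  | bab => ba

ab->a; bba->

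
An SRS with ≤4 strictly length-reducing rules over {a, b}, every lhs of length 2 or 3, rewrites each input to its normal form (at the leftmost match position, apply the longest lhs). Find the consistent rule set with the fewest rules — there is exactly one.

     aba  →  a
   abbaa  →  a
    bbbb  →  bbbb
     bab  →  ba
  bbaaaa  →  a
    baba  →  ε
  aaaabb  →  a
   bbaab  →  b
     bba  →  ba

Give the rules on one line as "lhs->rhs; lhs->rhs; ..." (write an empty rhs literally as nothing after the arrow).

aa->a; ab->a; baa->; bba->ba

  | aba => aa => a
  | abbaa => abaa => aaa => aa => a
  | bbbb
  | bab => ba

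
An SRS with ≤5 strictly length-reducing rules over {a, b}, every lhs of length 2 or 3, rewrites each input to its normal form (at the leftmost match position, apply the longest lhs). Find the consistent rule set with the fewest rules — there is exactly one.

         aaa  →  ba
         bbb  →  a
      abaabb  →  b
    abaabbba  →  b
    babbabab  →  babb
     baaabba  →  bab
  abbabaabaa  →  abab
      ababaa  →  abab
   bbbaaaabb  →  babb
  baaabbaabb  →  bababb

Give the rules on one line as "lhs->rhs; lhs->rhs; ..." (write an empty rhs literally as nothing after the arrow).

aa->b; baa->b; bba->b; bbb->a

  | aaa => ba
  | bbb => a
  | abaabb => abbb => aa => b
  | abaabbba => abbbba => aaba => bba => b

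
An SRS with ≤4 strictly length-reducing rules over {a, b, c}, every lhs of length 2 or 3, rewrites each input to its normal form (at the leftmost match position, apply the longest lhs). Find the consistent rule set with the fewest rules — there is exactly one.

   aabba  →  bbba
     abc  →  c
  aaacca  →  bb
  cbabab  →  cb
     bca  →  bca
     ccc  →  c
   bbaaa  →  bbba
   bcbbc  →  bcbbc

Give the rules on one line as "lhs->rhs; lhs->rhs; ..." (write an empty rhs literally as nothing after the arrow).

  | aabba => bbba
  | abc => c
  | aaacca => bacca => baa => bb
  | cbabab => cbab => cb

aa->b; ab->; cc->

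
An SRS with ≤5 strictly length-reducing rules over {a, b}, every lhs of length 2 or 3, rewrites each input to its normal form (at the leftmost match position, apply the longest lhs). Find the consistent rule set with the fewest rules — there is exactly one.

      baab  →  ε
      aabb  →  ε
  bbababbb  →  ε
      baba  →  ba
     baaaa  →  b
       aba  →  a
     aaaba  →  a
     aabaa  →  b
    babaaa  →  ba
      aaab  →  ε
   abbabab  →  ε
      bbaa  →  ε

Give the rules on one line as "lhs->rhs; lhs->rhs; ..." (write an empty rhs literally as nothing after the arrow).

  | baab => bb => ε
  | aabb => bb => ε
  | bbababbb => ababbb => abbb => abb => ab => ε
  | baba => ba

aa->; ab->; abb->ab; bb->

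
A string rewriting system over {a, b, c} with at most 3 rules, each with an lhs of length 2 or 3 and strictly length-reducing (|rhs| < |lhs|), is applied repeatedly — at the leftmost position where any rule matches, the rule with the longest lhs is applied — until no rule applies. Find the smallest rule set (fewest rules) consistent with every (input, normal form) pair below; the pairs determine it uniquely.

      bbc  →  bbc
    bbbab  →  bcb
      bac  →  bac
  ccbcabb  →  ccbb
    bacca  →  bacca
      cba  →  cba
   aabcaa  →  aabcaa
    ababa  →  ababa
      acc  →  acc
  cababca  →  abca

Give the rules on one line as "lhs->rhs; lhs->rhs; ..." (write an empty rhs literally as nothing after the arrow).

bba->c; cab->

  | bbc
  | bbbab => bcb
  | bac
  | ccbcabb => ccbb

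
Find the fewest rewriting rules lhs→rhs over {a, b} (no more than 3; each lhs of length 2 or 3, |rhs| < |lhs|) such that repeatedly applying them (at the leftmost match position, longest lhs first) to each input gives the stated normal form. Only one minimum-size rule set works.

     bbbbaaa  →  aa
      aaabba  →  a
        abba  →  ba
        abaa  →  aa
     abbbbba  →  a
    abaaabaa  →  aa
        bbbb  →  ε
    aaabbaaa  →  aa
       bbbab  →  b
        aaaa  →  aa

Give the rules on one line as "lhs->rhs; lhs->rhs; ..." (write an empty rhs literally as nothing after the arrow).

aaa->aa; ab->; bb->

  | bbbbaaa => bbaaa => aaa => aa
  | aaabba => aabba => aba => a
  | abba => ba
  | abaa => aa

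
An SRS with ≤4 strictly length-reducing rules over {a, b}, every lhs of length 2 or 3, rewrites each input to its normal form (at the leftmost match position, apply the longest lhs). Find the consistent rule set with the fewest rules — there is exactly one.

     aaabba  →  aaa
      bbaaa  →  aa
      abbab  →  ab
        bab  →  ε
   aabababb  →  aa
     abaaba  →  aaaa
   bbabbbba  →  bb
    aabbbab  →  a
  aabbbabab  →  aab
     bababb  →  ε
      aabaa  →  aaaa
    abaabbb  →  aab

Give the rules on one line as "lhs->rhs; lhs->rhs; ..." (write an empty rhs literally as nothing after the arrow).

abb->; ba->a; bab->; bba->

  | aaabba => aaa
  | bbaaa => aa
  | abbab => ab
  | bab => ε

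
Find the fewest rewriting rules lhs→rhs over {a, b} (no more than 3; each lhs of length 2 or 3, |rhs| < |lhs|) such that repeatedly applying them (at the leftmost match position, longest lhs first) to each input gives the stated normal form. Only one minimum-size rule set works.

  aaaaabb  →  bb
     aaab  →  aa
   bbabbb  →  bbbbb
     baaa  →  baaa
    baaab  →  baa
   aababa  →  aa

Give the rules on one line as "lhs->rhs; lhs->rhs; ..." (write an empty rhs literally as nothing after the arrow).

ab->; abb->bb

  | aaaaabb => aaaabb => aaabb => aabb => abb => bb
  | aaab => aa
  | bbabbb => bbbbb
  | baaa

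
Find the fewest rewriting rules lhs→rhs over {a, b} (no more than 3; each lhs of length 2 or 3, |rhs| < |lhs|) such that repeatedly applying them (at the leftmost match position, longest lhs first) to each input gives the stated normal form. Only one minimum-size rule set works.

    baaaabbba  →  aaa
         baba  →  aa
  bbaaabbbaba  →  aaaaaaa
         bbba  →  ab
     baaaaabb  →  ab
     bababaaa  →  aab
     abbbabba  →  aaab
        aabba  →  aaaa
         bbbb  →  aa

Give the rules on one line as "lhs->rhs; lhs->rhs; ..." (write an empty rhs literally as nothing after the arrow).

  | baaaabbba => baaabbba => baabbba => babbba => bbbba => abba => aaa
  | baba => bba => aa
  | bbaaabbbaba => aaaabbbaba => aaaaababa => aaaaabba => aaaaaaa
  | bbba => aba => ab

ba->b; bb->a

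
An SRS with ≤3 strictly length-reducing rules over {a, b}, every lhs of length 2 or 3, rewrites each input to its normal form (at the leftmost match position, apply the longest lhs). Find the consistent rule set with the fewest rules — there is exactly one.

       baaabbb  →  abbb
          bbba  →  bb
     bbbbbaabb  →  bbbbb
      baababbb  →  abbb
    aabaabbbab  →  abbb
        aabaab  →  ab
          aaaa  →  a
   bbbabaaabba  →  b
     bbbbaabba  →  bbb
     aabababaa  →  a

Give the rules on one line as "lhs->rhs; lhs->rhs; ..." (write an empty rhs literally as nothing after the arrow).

aa->a; ba->

  | baaabbb => aabbb => abbb
  | bbba => bb
  | bbbbbaabb => bbbbabb => bbbbb
  | baababbb => ababbb => abbb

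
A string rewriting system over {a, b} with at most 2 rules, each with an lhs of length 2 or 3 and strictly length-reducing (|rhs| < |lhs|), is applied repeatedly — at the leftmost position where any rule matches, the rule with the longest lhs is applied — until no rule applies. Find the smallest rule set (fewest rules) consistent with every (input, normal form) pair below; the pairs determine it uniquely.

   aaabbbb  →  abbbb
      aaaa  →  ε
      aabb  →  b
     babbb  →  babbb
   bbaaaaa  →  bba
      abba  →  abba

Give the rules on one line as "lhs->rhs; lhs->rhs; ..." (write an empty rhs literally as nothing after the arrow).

  | aaabbbb => abbbb
  | aaaa => aa => ε
  | aabb => b
  | babbb

aa->; aab->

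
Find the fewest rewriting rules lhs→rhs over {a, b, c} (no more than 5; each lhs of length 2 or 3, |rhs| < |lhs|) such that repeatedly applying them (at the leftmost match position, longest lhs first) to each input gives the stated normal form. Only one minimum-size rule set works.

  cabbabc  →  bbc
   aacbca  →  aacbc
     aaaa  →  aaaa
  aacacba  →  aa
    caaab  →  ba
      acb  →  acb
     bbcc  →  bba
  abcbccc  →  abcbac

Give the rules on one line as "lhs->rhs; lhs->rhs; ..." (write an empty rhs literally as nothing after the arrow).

aba->; ca->c; cab->ba; cc->a

  | cabbabc => bababc => bbc
  | aacbca => aacbc
  | aaaa
  | aacacba => aaccba => aaaba => aa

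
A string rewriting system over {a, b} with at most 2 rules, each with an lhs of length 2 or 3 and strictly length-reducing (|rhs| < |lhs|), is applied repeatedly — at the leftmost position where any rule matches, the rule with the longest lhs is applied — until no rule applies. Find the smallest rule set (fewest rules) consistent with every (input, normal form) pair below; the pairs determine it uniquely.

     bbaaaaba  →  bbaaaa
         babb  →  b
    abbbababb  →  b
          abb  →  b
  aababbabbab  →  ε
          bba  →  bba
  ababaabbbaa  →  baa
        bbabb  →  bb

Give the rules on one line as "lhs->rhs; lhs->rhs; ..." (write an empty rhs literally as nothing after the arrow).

  | bbaaaaba => bbaaaa
  | babb => b
  | abbbababb => bbababb => babb => b
  | abb => b

ab->; bab->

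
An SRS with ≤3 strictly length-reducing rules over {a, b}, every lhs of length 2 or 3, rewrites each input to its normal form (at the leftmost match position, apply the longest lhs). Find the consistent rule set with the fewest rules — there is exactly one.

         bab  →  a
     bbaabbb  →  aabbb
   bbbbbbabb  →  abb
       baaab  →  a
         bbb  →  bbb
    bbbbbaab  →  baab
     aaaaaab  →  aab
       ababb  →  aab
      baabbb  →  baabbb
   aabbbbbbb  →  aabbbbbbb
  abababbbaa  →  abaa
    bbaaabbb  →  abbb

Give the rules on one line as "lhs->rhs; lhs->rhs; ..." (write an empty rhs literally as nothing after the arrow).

aaa->a; bab->a; bba->a

  | bab => a
  | bbaabbb => aabbb
  | bbbbbbabb => bbbbabb => bbabb => abb
  | baaab => bab => a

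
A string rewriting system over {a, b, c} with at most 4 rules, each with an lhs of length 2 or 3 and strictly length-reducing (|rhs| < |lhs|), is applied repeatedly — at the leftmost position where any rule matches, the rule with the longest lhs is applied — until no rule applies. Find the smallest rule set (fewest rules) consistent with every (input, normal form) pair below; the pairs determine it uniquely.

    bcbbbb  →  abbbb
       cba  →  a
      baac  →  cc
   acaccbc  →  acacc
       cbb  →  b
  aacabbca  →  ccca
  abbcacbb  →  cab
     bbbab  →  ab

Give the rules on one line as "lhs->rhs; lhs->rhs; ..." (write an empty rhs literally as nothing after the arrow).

aa->c; ba->a; bc->a; cb->

  | bcbbbb => abbbb
  | cba => a
  | baac => aac => cc
  | acaccbc => acacc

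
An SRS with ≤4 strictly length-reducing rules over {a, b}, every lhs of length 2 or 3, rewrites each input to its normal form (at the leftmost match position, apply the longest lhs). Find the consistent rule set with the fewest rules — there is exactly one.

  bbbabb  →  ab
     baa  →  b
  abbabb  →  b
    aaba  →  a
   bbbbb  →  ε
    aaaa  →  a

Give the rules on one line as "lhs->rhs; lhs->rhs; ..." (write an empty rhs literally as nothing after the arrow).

  | bbbabb => ababb => abaa => ab
  | baa => b
  | abbabb => aaabb => aabb => b
  | aaba => a

aa->a; aab->; baa->b; bb->a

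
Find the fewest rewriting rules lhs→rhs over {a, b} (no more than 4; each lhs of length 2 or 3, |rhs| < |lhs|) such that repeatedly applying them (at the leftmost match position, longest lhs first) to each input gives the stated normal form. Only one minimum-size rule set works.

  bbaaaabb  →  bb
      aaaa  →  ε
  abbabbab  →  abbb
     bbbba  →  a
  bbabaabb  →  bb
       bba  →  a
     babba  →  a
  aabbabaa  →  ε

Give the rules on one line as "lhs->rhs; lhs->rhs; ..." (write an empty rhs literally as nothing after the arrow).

  | bbaaaabb => baaaabb => aaaabb => aabb => bb
  | aaaa => aa => ε
  | abbabbab => abbbab => abbb
  | bbbba => bbba => bba => ba => a

aa->; ba->a; bab->b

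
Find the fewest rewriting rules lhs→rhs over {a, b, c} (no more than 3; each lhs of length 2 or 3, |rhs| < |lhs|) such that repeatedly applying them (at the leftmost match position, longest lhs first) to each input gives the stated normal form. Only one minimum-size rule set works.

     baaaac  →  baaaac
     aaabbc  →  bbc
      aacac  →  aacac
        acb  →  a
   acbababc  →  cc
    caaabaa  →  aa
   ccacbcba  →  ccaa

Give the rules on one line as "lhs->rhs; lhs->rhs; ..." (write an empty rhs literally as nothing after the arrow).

ab->b; bab->c; cb->

  | baaaac
  | aaabbc => aabbc => abbc => bbc
  | aacac
  | acb => a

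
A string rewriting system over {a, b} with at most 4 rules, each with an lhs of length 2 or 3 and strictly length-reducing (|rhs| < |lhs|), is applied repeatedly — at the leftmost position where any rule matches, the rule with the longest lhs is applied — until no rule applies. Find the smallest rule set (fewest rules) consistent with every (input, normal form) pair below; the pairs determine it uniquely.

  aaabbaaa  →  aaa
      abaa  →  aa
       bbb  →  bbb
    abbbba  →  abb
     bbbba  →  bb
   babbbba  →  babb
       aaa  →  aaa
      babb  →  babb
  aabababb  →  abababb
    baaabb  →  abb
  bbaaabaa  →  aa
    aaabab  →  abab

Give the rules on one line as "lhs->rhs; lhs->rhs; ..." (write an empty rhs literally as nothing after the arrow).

aab->ab; baa->a; bba->

  | aaabbaaa => aabbaaa => abbaaa => aaa
  | abaa => aa
  | bbb
  | abbbba => abb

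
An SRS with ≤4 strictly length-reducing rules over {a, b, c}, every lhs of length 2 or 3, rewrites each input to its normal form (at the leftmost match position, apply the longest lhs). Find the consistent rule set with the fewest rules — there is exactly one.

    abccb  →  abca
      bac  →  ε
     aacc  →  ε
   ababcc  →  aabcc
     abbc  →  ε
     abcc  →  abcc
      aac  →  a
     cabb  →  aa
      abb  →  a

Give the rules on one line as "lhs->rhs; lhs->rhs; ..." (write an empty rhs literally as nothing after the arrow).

  | abccb => abca
  | bac => ac => ε
  | aacc => ac => ε
  | ababcc => aabcc

abb->ba; ac->; ba->a; cb->a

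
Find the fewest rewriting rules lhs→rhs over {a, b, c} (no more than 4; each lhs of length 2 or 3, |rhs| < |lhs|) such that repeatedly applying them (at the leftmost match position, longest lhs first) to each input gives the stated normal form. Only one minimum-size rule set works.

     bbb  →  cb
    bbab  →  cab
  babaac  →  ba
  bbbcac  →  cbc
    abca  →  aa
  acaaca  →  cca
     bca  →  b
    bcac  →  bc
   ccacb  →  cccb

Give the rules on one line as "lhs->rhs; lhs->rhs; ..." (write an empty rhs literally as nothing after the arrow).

abc->a; ac->c; bb->c; bca->b

  | bbb => cb
  | bbab => cab
  | babaac => babac => babc => ba
  | bbbcac => cbcac => cbc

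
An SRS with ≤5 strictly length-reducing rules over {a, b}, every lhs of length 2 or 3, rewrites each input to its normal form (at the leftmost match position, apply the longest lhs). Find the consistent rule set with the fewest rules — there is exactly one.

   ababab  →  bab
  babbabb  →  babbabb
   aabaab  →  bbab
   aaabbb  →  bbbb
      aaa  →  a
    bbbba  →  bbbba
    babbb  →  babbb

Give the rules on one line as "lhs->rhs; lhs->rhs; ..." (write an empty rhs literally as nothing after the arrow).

aa->a; aab->bb; aba->; baa->ba

  | ababab => bab
  | babbabb
  | aabaab => bbaab => bbab
  | aaabbb => aabbb => bbbb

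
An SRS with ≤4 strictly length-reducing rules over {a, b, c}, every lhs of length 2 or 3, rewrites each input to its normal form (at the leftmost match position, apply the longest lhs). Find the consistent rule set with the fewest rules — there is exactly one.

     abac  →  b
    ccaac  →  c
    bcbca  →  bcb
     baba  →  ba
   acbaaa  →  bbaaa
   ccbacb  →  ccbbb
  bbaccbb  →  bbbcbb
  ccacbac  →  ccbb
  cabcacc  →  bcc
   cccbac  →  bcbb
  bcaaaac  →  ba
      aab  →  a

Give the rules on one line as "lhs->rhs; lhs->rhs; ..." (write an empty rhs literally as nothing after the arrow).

ab->; ac->b; ca->; ccc->bc

  | abac => ac => b
  | ccaac => cac => c
  | bcbca => bcb
  | baba => ba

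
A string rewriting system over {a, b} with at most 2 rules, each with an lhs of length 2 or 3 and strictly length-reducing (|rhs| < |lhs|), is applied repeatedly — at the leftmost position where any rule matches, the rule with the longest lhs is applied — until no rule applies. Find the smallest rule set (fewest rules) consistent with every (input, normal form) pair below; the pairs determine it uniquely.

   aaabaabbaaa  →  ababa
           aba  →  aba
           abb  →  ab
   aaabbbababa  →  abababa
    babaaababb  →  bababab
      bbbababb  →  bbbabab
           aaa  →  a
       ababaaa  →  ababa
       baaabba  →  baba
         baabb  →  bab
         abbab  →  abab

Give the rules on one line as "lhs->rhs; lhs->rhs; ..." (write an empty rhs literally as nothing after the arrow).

aa->a; abb->ab

  | aaabaabbaaa => aabaabbaaa => abaabbaaa => ababbaaa => ababaaa => ababaa => ababa
  | aba
  | abb => ab
  | aaabbbababa => aabbbababa => abbbababa => abbababa => abababa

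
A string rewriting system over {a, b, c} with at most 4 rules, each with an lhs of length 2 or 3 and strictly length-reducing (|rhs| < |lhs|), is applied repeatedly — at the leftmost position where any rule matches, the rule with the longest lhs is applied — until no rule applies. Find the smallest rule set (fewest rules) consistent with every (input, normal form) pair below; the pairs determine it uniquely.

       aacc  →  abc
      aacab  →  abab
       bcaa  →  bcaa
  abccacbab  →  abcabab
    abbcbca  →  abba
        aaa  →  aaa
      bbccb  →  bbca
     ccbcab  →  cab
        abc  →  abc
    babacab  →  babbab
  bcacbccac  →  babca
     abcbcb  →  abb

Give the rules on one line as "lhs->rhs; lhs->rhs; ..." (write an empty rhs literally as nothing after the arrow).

  | aacc => abc
  | aacab => abab
  | bcaa
  | abccacbab => abccbbab => abcabab

ac->b; cb->a; cbc->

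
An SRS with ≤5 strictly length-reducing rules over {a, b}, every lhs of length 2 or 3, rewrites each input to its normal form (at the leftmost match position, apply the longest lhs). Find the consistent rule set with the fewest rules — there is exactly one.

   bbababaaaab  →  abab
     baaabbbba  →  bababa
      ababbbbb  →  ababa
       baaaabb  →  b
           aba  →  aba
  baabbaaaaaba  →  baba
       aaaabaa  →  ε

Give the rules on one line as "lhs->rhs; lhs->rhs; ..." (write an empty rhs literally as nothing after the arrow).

aa->; aab->aa; bb->; bbb->ba

  | bbababaaaab => ababaaaab => ababaab => ababaa => abab
  | baaabbbba => babbbba => bababa
  | ababbbbb => abababb => ababa
  | baaaabb => baabb => baab => baa => b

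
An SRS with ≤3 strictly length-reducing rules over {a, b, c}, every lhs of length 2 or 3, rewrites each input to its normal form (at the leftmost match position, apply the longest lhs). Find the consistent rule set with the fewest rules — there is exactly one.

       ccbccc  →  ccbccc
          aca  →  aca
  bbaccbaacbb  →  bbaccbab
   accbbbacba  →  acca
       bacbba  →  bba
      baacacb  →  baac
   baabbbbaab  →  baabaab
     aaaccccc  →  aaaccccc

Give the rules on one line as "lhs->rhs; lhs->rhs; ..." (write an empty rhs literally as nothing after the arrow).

acb->; bbb->

  | ccbccc
  | aca
  | bbaccbaacbb => bbaccbab
  | accbbbacba => accacba => acca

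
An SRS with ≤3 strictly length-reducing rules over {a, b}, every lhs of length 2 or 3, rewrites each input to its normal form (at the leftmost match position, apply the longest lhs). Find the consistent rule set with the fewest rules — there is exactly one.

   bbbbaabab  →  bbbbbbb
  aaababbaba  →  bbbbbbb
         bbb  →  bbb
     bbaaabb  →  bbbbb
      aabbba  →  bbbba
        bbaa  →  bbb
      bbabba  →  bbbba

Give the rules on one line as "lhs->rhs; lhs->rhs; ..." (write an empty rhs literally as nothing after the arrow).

  | bbbbaabab => bbbbbbab => bbbbbbb
  | aaababbaba => bababbaba => bbbbbaba => bbbbbbb
  | bbb
  | bbaaabb => bbbabb => bbbbb

aa->b; ab->b; aba->bb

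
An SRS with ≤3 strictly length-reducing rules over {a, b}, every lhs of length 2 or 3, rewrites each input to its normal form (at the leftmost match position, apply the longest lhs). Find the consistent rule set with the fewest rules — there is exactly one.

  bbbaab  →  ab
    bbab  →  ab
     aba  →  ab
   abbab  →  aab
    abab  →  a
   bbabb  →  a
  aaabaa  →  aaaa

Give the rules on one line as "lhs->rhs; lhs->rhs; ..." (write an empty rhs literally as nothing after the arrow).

ba->b; baa->a; bb->

  | bbbaab => baab => ab
  | bbab => ab
  | aba => ab
  | abbab => aab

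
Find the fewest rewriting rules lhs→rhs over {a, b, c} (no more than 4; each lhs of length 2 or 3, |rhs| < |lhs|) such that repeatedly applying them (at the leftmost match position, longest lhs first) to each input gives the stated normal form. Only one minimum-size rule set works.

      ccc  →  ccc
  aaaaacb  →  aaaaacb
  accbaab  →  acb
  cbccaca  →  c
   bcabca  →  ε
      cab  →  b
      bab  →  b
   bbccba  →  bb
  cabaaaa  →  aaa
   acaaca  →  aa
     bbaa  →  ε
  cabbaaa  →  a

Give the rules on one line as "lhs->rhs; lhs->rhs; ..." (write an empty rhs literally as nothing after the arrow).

  | ccc
  | aaaaacb
  | accbaab => accab => acb
  | cbccaca => cbcaca => cbaca => cca => c

ba->; bc->b; ca->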